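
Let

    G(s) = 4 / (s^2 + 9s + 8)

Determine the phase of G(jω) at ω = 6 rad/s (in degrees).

At s = j6: numerator = 4, denominator = -28 + j54.
∠G = ∠num − ∠den = 0° − (117.41°) = -117.4°.

∠G(j6) ≈ -117.4°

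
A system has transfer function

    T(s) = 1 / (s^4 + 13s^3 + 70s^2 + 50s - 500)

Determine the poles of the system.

s = -5 ± 5j, -5, 2

The poles are the roots of the denominator s^4 + 13s^3 + 70s^2 + 50s - 500 = 0.
Trying s = -5: the polynomial evaluates to 0, so (s + 5) is a factor.
Dividing out leaves s^3 + 8s^2 + 30s - 100 = 0.
This factors further as (s^2 + 10s + 50)(s - 2) = 0.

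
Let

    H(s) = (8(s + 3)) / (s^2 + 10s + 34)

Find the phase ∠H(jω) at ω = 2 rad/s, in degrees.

At s = j2: numerator = 24 + j16, denominator = 30 + j20.
∠H = ∠num − ∠den = 33.690° − (33.690°) = 0°.

∠H(j2) ≈ 0°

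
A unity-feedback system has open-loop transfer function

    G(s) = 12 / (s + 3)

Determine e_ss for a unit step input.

e_ss = 0.2000

G(s) has no poles at the origin.
This is a Type 0 system. Kp = lim_{s→0} G(s) = 12/3 = 4.
e_ss = 1/(1 + Kp) = 1/(1 + 4) = 1/5 ≈ 0.2000.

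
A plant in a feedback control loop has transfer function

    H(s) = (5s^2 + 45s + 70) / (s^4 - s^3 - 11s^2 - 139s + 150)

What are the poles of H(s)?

s = -3 + 4j, -3 - 4j, 1, 6

The poles are the roots of the denominator s^4 - s^3 - 11s^2 - 139s + 150 = 0.
Trying s = 1: the polynomial evaluates to 0, so (s - 1) is a factor.
Dividing out leaves s^3 - 11s - 150 = 0.
This factors further as (s^2 + 6s + 25)(s - 6) = 0.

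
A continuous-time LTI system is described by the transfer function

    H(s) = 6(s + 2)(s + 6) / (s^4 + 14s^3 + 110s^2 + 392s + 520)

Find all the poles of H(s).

s = -3 ± j, -4 ± 6j

The poles are the roots of the denominator s^4 + 14s^3 + 110s^2 + 392s + 520 = 0.
No real roots exist; factor into two real quadratics: (s^2 + 6s + 10)(s^2 + 8s + 52) = 0.
Each quadratic gives a conjugate pair via the quadratic formula.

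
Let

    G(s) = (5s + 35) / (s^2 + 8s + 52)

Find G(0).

G(0) = 35/52 ≈ 0.6731

Set s = 0: G(0) = (35) / (52) = 35/52.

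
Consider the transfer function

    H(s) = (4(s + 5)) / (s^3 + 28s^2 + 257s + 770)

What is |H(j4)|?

Substitute s = j4: numerator = 20 + j16, denominator = 322 + j964.
|H(j4)| = |20 + j16| / |322 + j964| = 25.612 / 1016.4 ≈ 0.02520.

|H(j4)| ≈ 0.02520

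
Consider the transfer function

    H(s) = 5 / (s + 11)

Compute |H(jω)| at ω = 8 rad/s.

Substitute s = j8: numerator = 5, denominator = 11 + j8.
|H(j8)| = |5| / |11 + j8| = 5 / 13.601 ≈ 0.3676.

|H(j8)| ≈ 0.3676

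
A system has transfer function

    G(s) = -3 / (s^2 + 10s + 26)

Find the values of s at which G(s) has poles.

s = -5 + j, -5 - j

The poles are the roots of the denominator s^2 + 10s + 26 = 0.
Using the quadratic formula: s = (-10 ± √(-4))/2 = -5 ± 1j.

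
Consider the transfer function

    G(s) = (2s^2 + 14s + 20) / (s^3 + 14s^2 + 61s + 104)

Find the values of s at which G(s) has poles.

s = -3 ± 2j, -8

The poles are the roots of the denominator s^3 + 14s^2 + 61s + 104 = 0.
Trying s = -8: the polynomial evaluates to 0, so (s + 8) is a factor.
Dividing out leaves s^2 + 6s + 13 = 0.
The quadratic formula then gives s = -3 ± 2j.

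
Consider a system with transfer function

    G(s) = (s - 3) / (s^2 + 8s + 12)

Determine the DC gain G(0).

G(0) = -1/4 ≈ -0.2500

Set s = 0: G(0) = (-3) / (12) = -1/4.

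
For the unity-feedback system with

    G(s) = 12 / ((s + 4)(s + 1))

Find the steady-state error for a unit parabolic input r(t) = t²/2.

G(s) has no poles at the origin.
This is a Type 0 system; Ka = lim_{s→0} s^2·G(s) = 0, so the steady-state error for a parabola input is infinite.

e_ss = ∞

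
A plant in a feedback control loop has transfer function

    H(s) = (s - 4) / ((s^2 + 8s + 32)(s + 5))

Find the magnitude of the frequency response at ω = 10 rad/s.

Substitute s = j10: numerator = -4 + j10, denominator = -1140 - j280.
|H(j10)| = |-4 + j10| / |-1140 - j280| = 10.770 / 1173.9 ≈ 0.009175.

|H(j10)| ≈ 0.009175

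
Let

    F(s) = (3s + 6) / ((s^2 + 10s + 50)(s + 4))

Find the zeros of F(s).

s = -2

Set the numerator to zero: 3s + 6 = 0, i.e. 3·(s + 2) = 0.
So s = -2.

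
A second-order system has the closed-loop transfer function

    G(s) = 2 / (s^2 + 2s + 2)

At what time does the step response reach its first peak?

t_p ≈ 3.142 s

Comparing s^2 + 2s + 2 to s^2 + 2ζωₙs + ωₙ²: ωₙ = √2 ≈ 1.414 rad/s and ζ = 2/(2·√2) ≈ 0.7071.
ζωₙ = 2/2 = 1, so ω_d = ωₙ√(1−ζ²) = √(ωₙ² − (ζωₙ)²) = √(2 − 1²) = √1 = 1 rad/s.
t_p = π/ω_d = π/1 ≈ 3.142 s.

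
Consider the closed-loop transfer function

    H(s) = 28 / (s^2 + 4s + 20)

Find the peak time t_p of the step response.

Comparing s^2 + 4s + 20 to s^2 + 2ζωₙs + ωₙ²: ωₙ = √20 ≈ 4.472 rad/s and ζ = 4/(2·√20) ≈ 0.4472.
ζωₙ = 4/2 = 2, so ω_d = ωₙ√(1−ζ²) = √(ωₙ² − (ζωₙ)²) = √(20 − 2²) = √16 = 4 rad/s.
t_p = π/ω_d = π/4 ≈ 0.7854 s.

t_p ≈ 0.7854 s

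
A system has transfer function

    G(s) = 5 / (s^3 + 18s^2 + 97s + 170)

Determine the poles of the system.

The poles are the roots of the denominator s^3 + 18s^2 + 97s + 170 = 0.
Trying s = -10: the polynomial evaluates to 0, so (s + 10) is a factor.
Dividing out leaves s^2 + 8s + 17 = 0.
The quadratic formula then gives s = -4 ± 1j.

s = -4 ± j, -10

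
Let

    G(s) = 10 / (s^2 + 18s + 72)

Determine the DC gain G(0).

Set s = 0: G(0) = (10) / (72) = 5/36.

G(0) = 5/36 ≈ 0.1389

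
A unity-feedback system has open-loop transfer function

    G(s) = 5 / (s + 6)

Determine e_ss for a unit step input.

e_ss = 0.5455

G(s) has no poles at the origin.
This is a Type 0 system. Kp = lim_{s→0} G(s) = 5/6.
e_ss = 1/(1 + Kp) = 1/(1 + 5/6) = 6/11 ≈ 0.5455.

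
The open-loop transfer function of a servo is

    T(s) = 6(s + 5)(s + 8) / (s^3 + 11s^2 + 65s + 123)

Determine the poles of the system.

The poles are the roots of the denominator s^3 + 11s^2 + 65s + 123 = 0.
Trying s = -3: the polynomial evaluates to 0, so (s + 3) is a factor.
Dividing out leaves s^2 + 8s + 41 = 0.
The quadratic formula then gives s = -4 ± 5j.

s = -4 ± 5j, -3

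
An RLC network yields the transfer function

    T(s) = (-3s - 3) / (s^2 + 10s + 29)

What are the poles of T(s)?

The poles are the roots of the denominator s^2 + 10s + 29 = 0.
Using the quadratic formula: s = (-10 ± √(-16))/2 = -5 ± 2j.

s = -5 ± 2j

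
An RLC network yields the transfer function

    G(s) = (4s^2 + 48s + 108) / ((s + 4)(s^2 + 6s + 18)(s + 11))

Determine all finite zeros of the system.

s = -3, -9

Set the numerator to zero: 4s^2 + 48s + 108 = 0, i.e. 4·(s^2 + 12s + 27) = 0.
Factoring: (s + 3)(s + 9) = 0.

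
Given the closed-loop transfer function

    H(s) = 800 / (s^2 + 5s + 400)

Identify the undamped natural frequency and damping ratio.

Compare the denominator to the standard form s^2 + 2ζωₙs + ωₙ².
ωₙ² = 400, so ωₙ = 20 rad/s.
2ζωₙ = 5, so ζ = 5/(2·20) = 0.125.

ωₙ = 20 rad/s, ζ = 0.125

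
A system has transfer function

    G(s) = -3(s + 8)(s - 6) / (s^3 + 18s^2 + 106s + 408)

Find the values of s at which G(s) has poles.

s = -3 + 5j, -3 - 5j, -12

The poles are the roots of the denominator s^3 + 18s^2 + 106s + 408 = 0.
Trying s = -12: the polynomial evaluates to 0, so (s + 12) is a factor.
Dividing out leaves s^2 + 6s + 34 = 0.
The quadratic formula then gives s = -3 ± 5j.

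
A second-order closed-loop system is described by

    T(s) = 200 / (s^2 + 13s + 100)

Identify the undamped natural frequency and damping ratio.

Compare the denominator to the standard form s^2 + 2ζωₙs + ωₙ².
ωₙ² = 100, so ωₙ = 10 rad/s.
2ζωₙ = 13, so ζ = 13/(2·10) = 0.65.
With ζ = 0.65 the response is underdamped.

ωₙ = 10 rad/s, ζ = 0.65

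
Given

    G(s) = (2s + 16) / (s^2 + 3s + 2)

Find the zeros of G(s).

Set the numerator to zero: 2s + 16 = 0, i.e. 2·(s + 8) = 0.
So s = -8.

s = -8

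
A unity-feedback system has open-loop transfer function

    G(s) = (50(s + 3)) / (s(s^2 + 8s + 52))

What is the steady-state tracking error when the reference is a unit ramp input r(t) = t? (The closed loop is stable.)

e_ss = 0.3467

G(s) has one pole at the origin.
This is a Type 1 system. Kv = lim_{s→0} s·G(s) = 150/52 = 75/26.
e_ss = 1/Kv = 1/(75/26) = 26/75 ≈ 0.3467.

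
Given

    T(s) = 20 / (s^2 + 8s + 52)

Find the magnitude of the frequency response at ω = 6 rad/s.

|T(j6)| ≈ 0.3953

Substitute s = j6: numerator = 20, denominator = 16 + j48.
|T(j6)| = |20| / |16 + j48| = 20 / 50.596 ≈ 0.3953.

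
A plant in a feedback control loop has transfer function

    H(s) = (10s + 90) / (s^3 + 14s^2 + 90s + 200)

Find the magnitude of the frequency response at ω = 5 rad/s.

|H(j5)| ≈ 0.2876

Substitute s = j5: numerator = 90 + j50, denominator = -150 + j325.
|H(j5)| = |90 + j50| / |-150 + j325| = 102.96 / 357.95 ≈ 0.2876.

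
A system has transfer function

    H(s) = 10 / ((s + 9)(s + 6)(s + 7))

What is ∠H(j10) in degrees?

∠H(j10) ≈ -162.1°

At s = j10: numerator = 10, denominator = -1822 + j590.
∠H = ∠num − ∠den = 0° − (162.06°) = -162.1°.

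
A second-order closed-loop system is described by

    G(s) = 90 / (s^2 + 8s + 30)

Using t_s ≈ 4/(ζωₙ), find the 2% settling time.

Comparing s^2 + 8s + 30 to s^2 + 2ζωₙs + ωₙ²: ωₙ = √30 ≈ 5.477 rad/s and ζ = 8/(2·√30) ≈ 0.7303.
ζωₙ = 8/2 = 4, so t_s ≈ 4/(ζωₙ) = 4/4 = 1 s.

t_s ≈ 1 s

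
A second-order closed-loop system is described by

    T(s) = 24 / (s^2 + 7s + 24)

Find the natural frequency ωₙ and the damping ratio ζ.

Compare the denominator to the standard form s^2 + 2ζωₙs + ωₙ².
ωₙ² = 24, so ωₙ = √24 ≈ 4.899 rad/s.
2ζωₙ = 7, so ζ = 7/(2·√24) ≈ 0.7144.

ωₙ ≈ 4.899 rad/s, ζ ≈ 0.7144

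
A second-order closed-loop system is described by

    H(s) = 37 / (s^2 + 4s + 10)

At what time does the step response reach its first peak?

Comparing s^2 + 4s + 10 to s^2 + 2ζωₙs + ωₙ²: ωₙ = √10 ≈ 3.162 rad/s and ζ = 4/(2·√10) ≈ 0.6325.
ζωₙ = 4/2 = 2, so ω_d = ωₙ√(1−ζ²) = √(ωₙ² − (ζωₙ)²) = √(10 − 2²) = √6 ≈ 2.449 rad/s.
t_p = π/ω_d = π/2.449 ≈ 1.283 s.

t_p ≈ 1.283 s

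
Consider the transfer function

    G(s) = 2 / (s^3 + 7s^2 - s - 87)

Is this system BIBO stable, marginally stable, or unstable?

The denominator s^3 + 7s^2 - s - 87 factors as (s - 3)(s^2 + 10s + 29), giving poles at s = 3, -5 ± 2j.
Since the pole(s) at s = 3 lie in the right half-plane, the system is unstable.

unstable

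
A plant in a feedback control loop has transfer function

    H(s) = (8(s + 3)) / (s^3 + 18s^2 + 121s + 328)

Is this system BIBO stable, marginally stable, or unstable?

The denominator s^3 + 18s^2 + 121s + 328 factors as (s^2 + 10s + 41)(s + 8), giving poles at s = -5 ± 4j, -8.
Since all poles lie strictly in the left half-plane, the system is stable.

stable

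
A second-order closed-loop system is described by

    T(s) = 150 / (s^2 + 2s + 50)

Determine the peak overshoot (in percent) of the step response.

%OS ≈ 63.8%

Comparing s^2 + 2s + 50 to s^2 + 2ζωₙs + ωₙ²: ωₙ = √50 ≈ 7.071 rad/s and ζ = 2/(2·√50) ≈ 0.1414.
%OS = 100·exp(−πζ/√(1−ζ²)) = 100·exp(−π·0.1414/√(1−0.1414²)) ≈ 63.8%.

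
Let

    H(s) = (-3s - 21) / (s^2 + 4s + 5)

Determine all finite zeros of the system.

Set the numerator to zero: -3s - 21 = 0, i.e. -3·(s + 7) = 0.
So s = -7.

s = -7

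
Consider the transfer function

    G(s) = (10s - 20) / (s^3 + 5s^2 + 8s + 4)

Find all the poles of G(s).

s = -2, -1, -2

The poles are the roots of the denominator s^3 + 5s^2 + 8s + 4 = 0.
Trying s = -2: the polynomial evaluates to 0, so (s + 2) is a factor.
Dividing out leaves s^2 + 3s + 2 = 0.
Factoring the quadratic: (s + 1)(s + 2) = 0.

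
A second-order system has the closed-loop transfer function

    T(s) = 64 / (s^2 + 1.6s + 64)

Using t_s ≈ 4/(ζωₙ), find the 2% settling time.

t_s ≈ 5 s

Comparing s^2 + 1.6s + 64 to s^2 + 2ζωₙs + ωₙ²: ωₙ = 8 rad/s and ζ = 1.6/(2·8) = 0.1.
ζωₙ = 1.6/2 = 0.8, so t_s ≈ 4/(ζωₙ) = 4/0.8 = 5 s.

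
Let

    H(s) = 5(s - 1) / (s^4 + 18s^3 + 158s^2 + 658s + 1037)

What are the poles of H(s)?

s = -4 + j, -4 - j, -5 + 6j, -5 - 6j

The poles are the roots of the denominator s^4 + 18s^3 + 158s^2 + 658s + 1037 = 0.
No real roots exist; factor into two real quadratics: (s^2 + 8s + 17)(s^2 + 10s + 61) = 0.
Each quadratic gives a conjugate pair via the quadratic formula.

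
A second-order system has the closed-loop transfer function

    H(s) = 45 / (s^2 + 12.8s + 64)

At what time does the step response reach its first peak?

Comparing s^2 + 12.8s + 64 to s^2 + 2ζωₙs + ωₙ²: ωₙ = 8 rad/s and ζ = 12.8/(2·8) = 0.8.
ζωₙ = 12.8/2 = 6.4, so ω_d = ωₙ√(1−ζ²) = √(ωₙ² − (ζωₙ)²) = √(64 − 6.4²) = √23.04 = 4.800 rad/s.
t_p = π/ω_d = π/4.800 ≈ 0.6545 s.

t_p ≈ 0.6545 s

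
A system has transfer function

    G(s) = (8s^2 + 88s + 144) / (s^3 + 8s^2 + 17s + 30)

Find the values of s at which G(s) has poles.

s = -1 ± 2j, -6

The poles are the roots of the denominator s^3 + 8s^2 + 17s + 30 = 0.
Trying s = -6: the polynomial evaluates to 0, so (s + 6) is a factor.
Dividing out leaves s^2 + 2s + 5 = 0.
The quadratic formula then gives s = -1 ± 2j.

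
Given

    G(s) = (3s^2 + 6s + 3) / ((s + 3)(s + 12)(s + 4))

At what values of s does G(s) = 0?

Set the numerator to zero: 3s^2 + 6s + 3 = 0, i.e. 3·(s^2 + 2s + 1) = 0.
Factoring: (s + 1)^2 = 0.

s = -1, -1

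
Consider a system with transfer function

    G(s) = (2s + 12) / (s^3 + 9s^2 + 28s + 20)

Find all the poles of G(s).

s = -4 + 2j, -4 - 2j, -1

The poles are the roots of the denominator s^3 + 9s^2 + 28s + 20 = 0.
Trying s = -1: the polynomial evaluates to 0, so (s + 1) is a factor.
Dividing out leaves s^2 + 8s + 20 = 0.
The quadratic formula then gives s = -4 ± 2j.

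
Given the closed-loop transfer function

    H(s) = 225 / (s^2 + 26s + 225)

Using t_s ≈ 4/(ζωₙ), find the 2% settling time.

Comparing s^2 + 26s + 225 to s^2 + 2ζωₙs + ωₙ²: ωₙ = 15 rad/s and ζ = 26/(2·15) ≈ 0.8667.
ζωₙ = 26/2 = 13, so t_s ≈ 4/(ζωₙ) = 4/13 ≈ 0.3077 s.

t_s ≈ 0.3077 s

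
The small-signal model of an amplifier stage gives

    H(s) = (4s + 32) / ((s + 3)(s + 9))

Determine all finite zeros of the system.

s = -8

Set the numerator to zero: 4s + 32 = 0, i.e. 4·(s + 8) = 0.
So s = -8.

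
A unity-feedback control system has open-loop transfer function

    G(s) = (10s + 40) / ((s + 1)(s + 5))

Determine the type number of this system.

The denominator has no factor of s at the origin — no free integrator — so this is a Type 0 system.

Type 0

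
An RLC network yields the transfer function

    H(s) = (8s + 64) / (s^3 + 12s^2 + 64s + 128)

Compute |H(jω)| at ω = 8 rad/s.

Substitute s = j8: numerator = 64 + j64, denominator = -640.
|H(j8)| = |64 + j64| / |-640| = 90.510 / 640 ≈ 0.1414.

|H(j8)| ≈ 0.1414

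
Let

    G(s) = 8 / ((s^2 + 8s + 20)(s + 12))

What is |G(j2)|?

|G(j2)| ≈ 0.02906

Substitute s = j2: numerator = 8, denominator = 160 + j224.
|G(j2)| = |8| / |160 + j224| = 8 / 275.27 ≈ 0.02906.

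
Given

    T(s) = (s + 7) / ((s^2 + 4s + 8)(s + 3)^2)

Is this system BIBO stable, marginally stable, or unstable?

stable

The poles can be read from the denominator factors: s = -2 ± 2j, -3, -3.
Since all poles lie strictly in the left half-plane, the system is stable.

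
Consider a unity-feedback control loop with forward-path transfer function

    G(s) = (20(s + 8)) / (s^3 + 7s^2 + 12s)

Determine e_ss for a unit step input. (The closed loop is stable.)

G(s) has one pole at the origin.
This is a Type 1 system; for a step input the steady-state error is zero.

e_ss = 0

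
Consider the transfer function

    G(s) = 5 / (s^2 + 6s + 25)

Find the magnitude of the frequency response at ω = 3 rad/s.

Substitute s = j3: numerator = 5, denominator = 16 + j18.
|G(j3)| = |5| / |16 + j18| = 5 / 24.083 ≈ 0.2076.

|G(j3)| ≈ 0.2076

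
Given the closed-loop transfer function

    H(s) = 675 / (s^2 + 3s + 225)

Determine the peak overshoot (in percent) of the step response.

%OS ≈ 72.9%

Comparing s^2 + 3s + 225 to s^2 + 2ζωₙs + ωₙ²: ωₙ = 15 rad/s and ζ = 3/(2·15) = 0.1.
%OS = 100·exp(−πζ/√(1−ζ²)) = 100·exp(−π·0.1/√(1−0.1²)) ≈ 72.9%.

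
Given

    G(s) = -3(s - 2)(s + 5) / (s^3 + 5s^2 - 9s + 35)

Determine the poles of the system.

s = 1 + 2j, 1 - 2j, -7

The poles are the roots of the denominator s^3 + 5s^2 - 9s + 35 = 0.
Trying s = -7: the polynomial evaluates to 0, so (s + 7) is a factor.
Dividing out leaves s^2 - 2s + 5 = 0.
The quadratic formula then gives s = 1 ± 2j.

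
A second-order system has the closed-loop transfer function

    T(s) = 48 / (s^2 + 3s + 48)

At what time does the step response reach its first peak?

Comparing s^2 + 3s + 48 to s^2 + 2ζωₙs + ωₙ²: ωₙ = √48 ≈ 6.928 rad/s and ζ = 3/(2·√48) ≈ 0.2165.
ζωₙ = 3/2 = 1.5, so ω_d = ωₙ√(1−ζ²) = √(ωₙ² − (ζωₙ)²) = √(48 − 1.5²) = √45.75 ≈ 6.764 rad/s.
t_p = π/ω_d = π/6.764 ≈ 0.4645 s.

t_p ≈ 0.4645 s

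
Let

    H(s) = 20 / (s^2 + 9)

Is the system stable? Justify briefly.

The denominator s^2 + 9 factors as (s^2 + 9), giving poles at s = 3j, -3j.
Since the simple pole(s) at s = 3j, -3j lie on the jω-axis with none in the right half-plane, the system is marginally stable.

marginally stable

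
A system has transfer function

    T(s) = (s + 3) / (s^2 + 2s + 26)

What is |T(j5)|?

Substitute s = j5: numerator = 3 + j5, denominator = 1 + j10.
|T(j5)| = |3 + j5| / |1 + j10| = 5.8310 / 10.050 ≈ 0.5802.

|T(j5)| ≈ 0.5802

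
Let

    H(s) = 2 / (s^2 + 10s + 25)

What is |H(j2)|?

|H(j2)| ≈ 0.06897

Substitute s = j2: numerator = 2, denominator = 21 + j20.
|H(j2)| = |2| / |21 + j20| = 2 / 29 ≈ 0.06897.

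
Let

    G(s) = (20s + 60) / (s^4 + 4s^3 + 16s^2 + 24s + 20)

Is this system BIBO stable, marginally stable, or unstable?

stable

The denominator s^4 + 4s^3 + 16s^2 + 24s + 20 factors as (s^2 + 2s + 10)(s^2 + 2s + 2), giving poles at s = -1 + 3j, -1 - 3j, -1 + j, -1 - j.
Since all poles lie strictly in the left half-plane, the system is stable.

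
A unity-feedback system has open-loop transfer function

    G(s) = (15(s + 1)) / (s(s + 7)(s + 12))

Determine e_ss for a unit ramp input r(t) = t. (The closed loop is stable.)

e_ss = 5.600

G(s) has one pole at the origin.
This is a Type 1 system. Kv = lim_{s→0} s·G(s) = 15/84 = 5/28.
e_ss = 1/Kv = 1/(5/28) = 28/5 ≈ 5.600.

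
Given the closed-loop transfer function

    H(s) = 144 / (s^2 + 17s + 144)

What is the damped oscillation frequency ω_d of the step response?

ω_d ≈ 8.471 rad/s

Comparing s^2 + 17s + 144 to s^2 + 2ζωₙs + ωₙ²: ωₙ = 12 rad/s and ζ = 17/(2·12) ≈ 0.7083.
ζωₙ = 17/2 = 8.5, so ω_d = ωₙ√(1−ζ²) = √(ωₙ² − (ζωₙ)²) = √(144 − 8.5²) = √71.75 ≈ 8.471 rad/s.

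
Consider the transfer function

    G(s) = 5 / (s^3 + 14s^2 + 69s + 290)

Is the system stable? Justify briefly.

The denominator s^3 + 14s^2 + 69s + 290 factors as (s^2 + 4s + 29)(s + 10), giving poles at s = -2 + 5j, -2 - 5j, -10.
Since all poles lie strictly in the left half-plane, the system is stable.

stable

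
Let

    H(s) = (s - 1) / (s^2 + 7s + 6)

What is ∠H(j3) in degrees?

At s = j3: numerator = -1 + j3, denominator = -3 + j21.
∠H = ∠num − ∠den = 108.43° − (98.130°) = 10.30°.

∠H(j3) ≈ 10.30°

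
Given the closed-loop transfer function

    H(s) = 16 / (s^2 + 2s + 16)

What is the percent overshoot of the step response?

Comparing s^2 + 2s + 16 to s^2 + 2ζωₙs + ωₙ²: ωₙ = 4 rad/s and ζ = 2/(2·4) = 0.25.
%OS = 100·exp(−πζ/√(1−ζ²)) = 100·exp(−π·0.25/√(1−0.25²)) ≈ 44.4%.

%OS ≈ 44.4%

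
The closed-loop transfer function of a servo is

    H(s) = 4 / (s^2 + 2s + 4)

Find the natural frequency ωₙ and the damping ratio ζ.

ωₙ = 2 rad/s, ζ = 0.5

Compare the denominator to the standard form s^2 + 2ζωₙs + ωₙ².
ωₙ² = 4, so ωₙ = 2 rad/s.
2ζωₙ = 2, so ζ = 2/(2·2) = 0.5.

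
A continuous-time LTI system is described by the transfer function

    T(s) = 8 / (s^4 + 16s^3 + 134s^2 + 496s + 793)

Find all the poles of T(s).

s = -3 + 2j, -3 - 2j, -5 + 6j, -5 - 6j

The poles are the roots of the denominator s^4 + 16s^3 + 134s^2 + 496s + 793 = 0.
No real roots exist; factor into two real quadratics: (s^2 + 6s + 13)(s^2 + 10s + 61) = 0.
Each quadratic gives a conjugate pair via the quadratic formula.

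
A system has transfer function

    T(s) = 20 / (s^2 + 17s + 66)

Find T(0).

T(0) = 10/33 ≈ 0.3030

Set s = 0: T(0) = (20) / (66) = 10/33.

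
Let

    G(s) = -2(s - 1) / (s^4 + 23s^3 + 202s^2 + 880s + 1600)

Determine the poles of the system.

s = -4 ± 4j, -5, -10

The poles are the roots of the denominator s^4 + 23s^3 + 202s^2 + 880s + 1600 = 0.
Trying s = -5: the polynomial evaluates to 0, so (s + 5) is a factor.
Dividing out leaves s^3 + 18s^2 + 112s + 320 = 0.
This factors further as (s^2 + 8s + 32)(s + 10) = 0.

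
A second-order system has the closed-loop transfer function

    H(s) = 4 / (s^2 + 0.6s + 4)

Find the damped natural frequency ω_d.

Comparing s^2 + 0.6s + 4 to s^2 + 2ζωₙs + ωₙ²: ωₙ = 2 rad/s and ζ = 0.6/(2·2) = 0.15.
ζωₙ = 0.6/2 = 0.3, so ω_d = ωₙ√(1−ζ²) = √(ωₙ² − (ζωₙ)²) = √(4 − 0.3²) = √3.91 ≈ 1.977 rad/s.

ω_d ≈ 1.977 rad/s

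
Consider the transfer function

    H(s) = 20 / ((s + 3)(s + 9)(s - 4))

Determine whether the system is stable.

The poles can be read from the denominator factors: s = -3, -9, 4.
Since the pole(s) at s = 4 lie in the right half-plane, the system is unstable.

unstable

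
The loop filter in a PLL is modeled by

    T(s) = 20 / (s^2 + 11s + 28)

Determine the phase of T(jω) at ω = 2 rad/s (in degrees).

At s = j2: numerator = 20, denominator = 24 + j22.
∠T = ∠num − ∠den = 0° − (42.510°) = -42.51°.

∠T(j2) ≈ -42.51°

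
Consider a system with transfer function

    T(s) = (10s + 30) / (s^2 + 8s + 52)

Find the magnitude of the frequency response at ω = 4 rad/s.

|T(j4)| ≈ 1.038

Substitute s = j4: numerator = 30 + j40, denominator = 36 + j32.
|T(j4)| = |30 + j40| / |36 + j32| = 50 / 48.166 ≈ 1.038.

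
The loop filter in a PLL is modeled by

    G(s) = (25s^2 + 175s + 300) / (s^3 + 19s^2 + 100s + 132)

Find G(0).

G(0) = 25/11 ≈ 2.273

Set s = 0: G(0) = (300) / (132) = 25/11.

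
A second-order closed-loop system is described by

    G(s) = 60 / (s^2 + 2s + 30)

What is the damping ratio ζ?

ζ ≈ 0.1826

Compare the denominator to the standard form s^2 + 2ζωₙs + ωₙ².
ωₙ² = 30, so ωₙ = √30 ≈ 5.477 rad/s.
2ζωₙ = 2, so ζ = 2/(2·√30) ≈ 0.1826.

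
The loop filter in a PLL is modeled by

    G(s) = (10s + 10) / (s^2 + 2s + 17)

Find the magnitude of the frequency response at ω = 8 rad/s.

|G(j8)| ≈ 1.624

Substitute s = j8: numerator = 10 + j80, denominator = -47 + j16.
|G(j8)| = |10 + j80| / |-47 + j16| = 80.623 / 49.649 ≈ 1.624.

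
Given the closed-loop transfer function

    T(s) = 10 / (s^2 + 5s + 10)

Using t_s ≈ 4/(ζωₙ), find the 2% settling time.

Comparing s^2 + 5s + 10 to s^2 + 2ζωₙs + ωₙ²: ωₙ = √10 ≈ 3.162 rad/s and ζ = 5/(2·√10) ≈ 0.7906.
ζωₙ = 5/2 = 2.5, so t_s ≈ 4/(ζωₙ) = 4/2.5 = 1.600 s.

t_s ≈ 1.600 s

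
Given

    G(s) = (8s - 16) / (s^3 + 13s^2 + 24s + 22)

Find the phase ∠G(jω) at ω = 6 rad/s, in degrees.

∠G(j6) ≈ -80.74°

At s = j6: numerator = -16 + j48, denominator = -446 - j72.
∠G = ∠num − ∠den = 108.43° − (-170.83°) = 279.3°, which wraps to -80.74°.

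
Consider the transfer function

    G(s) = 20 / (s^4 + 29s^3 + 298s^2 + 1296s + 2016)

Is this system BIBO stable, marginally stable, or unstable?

The denominator s^4 + 29s^3 + 298s^2 + 1296s + 2016 factors as (s + 7)(s + 6)(s + 4)(s + 12), giving poles at s = -7, -6, -4, -12.
Since all poles lie strictly in the left half-plane, the system is stable.

stable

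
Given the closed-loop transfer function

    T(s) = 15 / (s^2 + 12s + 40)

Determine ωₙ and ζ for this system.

Compare the denominator to the standard form s^2 + 2ζωₙs + ωₙ².
ωₙ² = 40, so ωₙ = √40 ≈ 6.325 rad/s.
2ζωₙ = 12, so ζ = 12/(2·√40) ≈ 0.9487.
With ζ = 0.9487 the response is underdamped.

ωₙ ≈ 6.325 rad/s, ζ ≈ 0.9487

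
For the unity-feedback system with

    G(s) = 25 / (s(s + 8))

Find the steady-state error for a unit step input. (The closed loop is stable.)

e_ss = 0

G(s) has one pole at the origin.
This is a Type 1 system; for a step input the steady-state error is zero.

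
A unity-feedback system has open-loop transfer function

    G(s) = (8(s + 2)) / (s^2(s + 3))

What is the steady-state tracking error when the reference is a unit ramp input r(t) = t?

e_ss = 0

G(s) has 2 poles at the origin.
This is a Type 2 system; for a ramp input the steady-state error is zero.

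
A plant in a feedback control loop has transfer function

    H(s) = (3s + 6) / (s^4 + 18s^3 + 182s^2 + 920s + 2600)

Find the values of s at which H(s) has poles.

The poles are the roots of the denominator s^4 + 18s^3 + 182s^2 + 920s + 2600 = 0.
No real roots exist; factor into two real quadratics: (s^2 + 10s + 50)(s^2 + 8s + 52) = 0.
Each quadratic gives a conjugate pair via the quadratic formula.

s = -5 + 5j, -5 - 5j, -4 + 6j, -4 - 6j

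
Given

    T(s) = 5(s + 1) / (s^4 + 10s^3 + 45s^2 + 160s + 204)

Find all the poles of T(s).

The poles are the roots of the denominator s^4 + 10s^3 + 45s^2 + 160s + 204 = 0.
Trying s = -2: the polynomial evaluates to 0, so (s + 2) is a factor.
Dividing out leaves s^3 + 8s^2 + 29s + 102 = 0.
This factors further as (s^2 + 2s + 17)(s + 6) = 0.

s = -2, -1 + 4j, -1 - 4j, -6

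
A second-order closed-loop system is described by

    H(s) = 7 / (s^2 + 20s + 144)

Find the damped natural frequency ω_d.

Comparing s^2 + 20s + 144 to s^2 + 2ζωₙs + ωₙ²: ωₙ = 12 rad/s and ζ = 20/(2·12) ≈ 0.8333.
ζωₙ = 20/2 = 10, so ω_d = ωₙ√(1−ζ²) = √(ωₙ² − (ζωₙ)²) = √(144 − 10²) = √44 ≈ 6.633 rad/s.

ω_d ≈ 6.633 rad/s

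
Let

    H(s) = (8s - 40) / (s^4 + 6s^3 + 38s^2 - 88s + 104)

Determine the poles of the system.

The poles are the roots of the denominator s^4 + 6s^3 + 38s^2 - 88s + 104 = 0.
No real roots exist; factor into two real quadratics: (s^2 - 2s + 2)(s^2 + 8s + 52) = 0.
Each quadratic gives a conjugate pair via the quadratic formula.

s = 1 ± j, -4 ± 6j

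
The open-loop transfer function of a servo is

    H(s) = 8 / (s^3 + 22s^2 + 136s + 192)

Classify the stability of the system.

The denominator s^3 + 22s^2 + 136s + 192 factors as (s + 12)(s + 2)(s + 8), giving poles at s = -12, -2, -8.
Since all poles lie strictly in the left half-plane, the system is stable.

stable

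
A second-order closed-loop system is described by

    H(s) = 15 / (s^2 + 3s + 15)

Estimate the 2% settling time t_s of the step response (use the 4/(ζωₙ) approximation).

t_s ≈ 2.667 s

Comparing s^2 + 3s + 15 to s^2 + 2ζωₙs + ωₙ²: ωₙ = √15 ≈ 3.873 rad/s and ζ = 3/(2·√15) ≈ 0.3873.
ζωₙ = 3/2 = 1.5, so t_s ≈ 4/(ζωₙ) = 4/1.5 ≈ 2.667 s.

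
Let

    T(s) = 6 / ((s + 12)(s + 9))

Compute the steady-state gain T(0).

Set s = 0: T(0) = (6) / (108) = 1/18.

T(0) = 1/18 ≈ 0.05556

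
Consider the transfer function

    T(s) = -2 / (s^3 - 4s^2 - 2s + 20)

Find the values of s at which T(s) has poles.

s = 3 + j, 3 - j, -2

The poles are the roots of the denominator s^3 - 4s^2 - 2s + 20 = 0.
Trying s = -2: the polynomial evaluates to 0, so (s + 2) is a factor.
Dividing out leaves s^2 - 6s + 10 = 0.
The quadratic formula then gives s = 3 ± 1j.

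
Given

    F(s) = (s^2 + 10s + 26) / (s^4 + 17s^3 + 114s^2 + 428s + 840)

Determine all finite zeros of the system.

Set the numerator to zero: s^2 + 10s + 26 = 0.
Factoring: (s^2 + 10s + 26) = 0.

s = -5 ± j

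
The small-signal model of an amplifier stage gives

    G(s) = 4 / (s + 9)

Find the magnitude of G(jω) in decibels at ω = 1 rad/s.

|G(j1)|_dB ≈ -7.10 dB

Substitute s = j1: numerator = 4, denominator = 9 + j1.
|G(j1)| = |4| / |9 + j1| = 4 / 9.0554 ≈ 0.4417.
In decibels: 20·log₁₀(0.4417) ≈ -7.10 dB.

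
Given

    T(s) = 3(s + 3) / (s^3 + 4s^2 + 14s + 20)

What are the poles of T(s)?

s = -1 + 3j, -1 - 3j, -2

The poles are the roots of the denominator s^3 + 4s^2 + 14s + 20 = 0.
Trying s = -2: the polynomial evaluates to 0, so (s + 2) is a factor.
Dividing out leaves s^2 + 2s + 10 = 0.
The quadratic formula then gives s = -1 ± 3j.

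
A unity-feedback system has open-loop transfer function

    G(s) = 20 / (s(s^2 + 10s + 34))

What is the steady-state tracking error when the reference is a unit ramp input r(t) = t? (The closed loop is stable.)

G(s) has one pole at the origin.
This is a Type 1 system. Kv = lim_{s→0} s·G(s) = 20/34 = 10/17.
e_ss = 1/Kv = 1/(10/17) = 17/10 ≈ 1.700.

e_ss = 1.700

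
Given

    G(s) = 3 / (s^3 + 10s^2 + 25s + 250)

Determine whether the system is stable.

marginally stable

The denominator s^3 + 10s^2 + 25s + 250 factors as (s^2 + 25)(s + 10), giving poles at s = 5j, -5j, -10.
Since the simple pole(s) at s = 5j, -5j lie on the jω-axis with none in the right half-plane, the system is marginally stable.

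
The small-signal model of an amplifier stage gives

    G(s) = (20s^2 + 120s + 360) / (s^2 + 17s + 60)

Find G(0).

Set s = 0: G(0) = (360) / (60) = 6.

G(0) = 6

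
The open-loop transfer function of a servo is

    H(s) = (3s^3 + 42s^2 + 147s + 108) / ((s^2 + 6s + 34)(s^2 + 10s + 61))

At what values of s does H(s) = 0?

Set the numerator to zero: 3s^3 + 42s^2 + 147s + 108 = 0, i.e. 3·(s^3 + 14s^2 + 49s + 36) = 0.
Factoring: (s + 9)(s + 4)(s + 1) = 0.

s = -9, -4, -1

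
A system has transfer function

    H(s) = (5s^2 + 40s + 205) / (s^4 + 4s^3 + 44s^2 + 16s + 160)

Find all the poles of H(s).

s = ±2j, -2 ± 6j

The poles are the roots of the denominator s^4 + 4s^3 + 44s^2 + 16s + 160 = 0.
No real roots exist; factor into two real quadratics: (s^2 + 4)(s^2 + 4s + 40) = 0.
Each quadratic gives a conjugate pair via the quadratic formula.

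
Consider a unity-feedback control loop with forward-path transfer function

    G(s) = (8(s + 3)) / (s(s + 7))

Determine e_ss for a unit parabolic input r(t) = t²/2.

G(s) has one pole at the origin.
This is a Type 1 system; Ka = lim_{s→0} s^2·G(s) = 0, so the steady-state error for a parabola input is infinite.

e_ss = ∞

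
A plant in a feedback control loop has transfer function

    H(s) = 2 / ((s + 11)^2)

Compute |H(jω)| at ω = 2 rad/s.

|H(j2)| = 0.01600

Substitute s = j2: numerator = 2, denominator = 117 + j44.
|H(j2)| = |2| / |117 + j44| = 2 / 125 = 0.01600.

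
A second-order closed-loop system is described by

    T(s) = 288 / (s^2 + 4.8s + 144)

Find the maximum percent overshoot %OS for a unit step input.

%OS ≈ 52.7%

Comparing s^2 + 4.8s + 144 to s^2 + 2ζωₙs + ωₙ²: ωₙ = 12 rad/s and ζ = 4.8/(2·12) = 0.2.
%OS = 100·exp(−πζ/√(1−ζ²)) = 100·exp(−π·0.2/√(1−0.2²)) ≈ 52.7%.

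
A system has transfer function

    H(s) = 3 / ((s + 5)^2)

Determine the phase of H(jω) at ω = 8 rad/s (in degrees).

At s = j8: numerator = 3, denominator = -39 + j80.
∠H = ∠num − ∠den = 0° − (115.99°) = -116.0°.

∠H(j8) ≈ -116.0°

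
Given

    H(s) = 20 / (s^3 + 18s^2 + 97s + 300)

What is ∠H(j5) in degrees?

At s = j5: numerator = 20, denominator = -150 + j360.
∠H = ∠num − ∠den = 0° − (112.62°) = -112.6°.

∠H(j5) ≈ -112.6°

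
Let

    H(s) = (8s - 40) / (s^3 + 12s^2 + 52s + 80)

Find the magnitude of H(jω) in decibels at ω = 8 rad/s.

Substitute s = j8: numerator = -40 + j64, denominator = -688 - j96.
|H(j8)| = |-40 + j64| / |-688 - j96| = 75.472 / 694.67 ≈ 0.1086.
In decibels: 20·log₁₀(0.1086) ≈ -19.3 dB.

|H(j8)|_dB ≈ -19.3 dB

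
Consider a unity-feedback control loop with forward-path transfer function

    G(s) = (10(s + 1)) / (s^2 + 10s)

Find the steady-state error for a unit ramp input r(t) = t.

e_ss = 1

G(s) has one pole at the origin.
This is a Type 1 system. Kv = lim_{s→0} s·G(s) = 10/10 = 1.
e_ss = 1/Kv = 1/(1) = 1.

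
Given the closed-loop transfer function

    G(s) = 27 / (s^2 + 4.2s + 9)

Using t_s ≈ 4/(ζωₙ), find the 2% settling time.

t_s ≈ 1.905 s

Comparing s^2 + 4.2s + 9 to s^2 + 2ζωₙs + ωₙ²: ωₙ = 3 rad/s and ζ = 4.2/(2·3) = 0.7.
ζωₙ = 4.2/2 = 2.1, so t_s ≈ 4/(ζωₙ) = 4/2.1 ≈ 1.905 s.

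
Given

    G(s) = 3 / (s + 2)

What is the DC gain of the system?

Set s = 0: G(0) = (3) / (2) = 3/2.

G(0) = 3/2 ≈ 1.500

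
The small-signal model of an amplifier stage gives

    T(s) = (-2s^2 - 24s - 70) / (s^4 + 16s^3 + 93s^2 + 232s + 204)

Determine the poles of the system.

The poles are the roots of the denominator s^4 + 16s^3 + 93s^2 + 232s + 204 = 0.
Trying s = -2: the polynomial evaluates to 0, so (s + 2) is a factor.
Dividing out leaves s^3 + 14s^2 + 65s + 102 = 0.
This factors further as (s^2 + 8s + 17)(s + 6) = 0.

s = -4 ± j, -2, -6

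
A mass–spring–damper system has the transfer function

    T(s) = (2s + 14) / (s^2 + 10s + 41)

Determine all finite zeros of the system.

Set the numerator to zero: 2s + 14 = 0, i.e. 2·(s + 7) = 0.
So s = -7.

s = -7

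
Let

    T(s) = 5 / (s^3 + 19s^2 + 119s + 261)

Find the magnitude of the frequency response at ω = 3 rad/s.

|T(j3)| ≈ 0.01462

Substitute s = j3: numerator = 5, denominator = 90 + j330.
|T(j3)| = |5| / |90 + j330| = 5 / 342.05 ≈ 0.01462.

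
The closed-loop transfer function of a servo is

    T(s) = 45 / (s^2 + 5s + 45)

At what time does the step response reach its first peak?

t_p ≈ 0.5047 s

Comparing s^2 + 5s + 45 to s^2 + 2ζωₙs + ωₙ²: ωₙ = √45 ≈ 6.708 rad/s and ζ = 5/(2·√45) ≈ 0.3727.
ζωₙ = 5/2 = 2.5, so ω_d = ωₙ√(1−ζ²) = √(ωₙ² − (ζωₙ)²) = √(45 − 2.5²) = √38.75 ≈ 6.225 rad/s.
t_p = π/ω_d = π/6.225 ≈ 0.5047 s.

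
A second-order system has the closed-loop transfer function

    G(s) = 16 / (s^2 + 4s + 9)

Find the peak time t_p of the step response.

t_p ≈ 1.405 s

Comparing s^2 + 4s + 9 to s^2 + 2ζωₙs + ωₙ²: ωₙ = 3 rad/s and ζ = 4/(2·3) ≈ 0.6667.
ζωₙ = 4/2 = 2, so ω_d = ωₙ√(1−ζ²) = √(ωₙ² − (ζωₙ)²) = √(9 − 2²) = √5 ≈ 2.236 rad/s.
t_p = π/ω_d = π/2.236 ≈ 1.405 s.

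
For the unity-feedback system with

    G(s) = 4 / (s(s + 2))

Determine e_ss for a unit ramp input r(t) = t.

G(s) has one pole at the origin.
This is a Type 1 system. Kv = lim_{s→0} s·G(s) = 4/2 = 2.
e_ss = 1/Kv = 1/(2) = 1/2 ≈ 0.5000.

e_ss = 0.5000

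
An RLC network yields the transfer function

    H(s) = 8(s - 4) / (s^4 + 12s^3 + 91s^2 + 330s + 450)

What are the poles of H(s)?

s = -3 ± 6j, -3 ± j

The poles are the roots of the denominator s^4 + 12s^3 + 91s^2 + 330s + 450 = 0.
No real roots exist; factor into two real quadratics: (s^2 + 6s + 45)(s^2 + 6s + 10) = 0.
Each quadratic gives a conjugate pair via the quadratic formula.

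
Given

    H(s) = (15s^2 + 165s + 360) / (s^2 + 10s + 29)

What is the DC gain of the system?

H(0) = 360/29 ≈ 12.41

Set s = 0: H(0) = (360) / (29) = 360/29.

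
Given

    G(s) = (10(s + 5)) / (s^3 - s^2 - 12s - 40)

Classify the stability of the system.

unstable

The denominator s^3 - s^2 - 12s - 40 factors as (s - 5)(s^2 + 4s + 8), giving poles at s = 5, -2 + 2j, -2 - 2j.
Since the pole(s) at s = 5 lie in the right half-plane, the system is unstable.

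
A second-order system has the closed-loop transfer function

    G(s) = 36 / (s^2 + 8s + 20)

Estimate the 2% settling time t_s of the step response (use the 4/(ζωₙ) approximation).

t_s ≈ 1 s

Comparing s^2 + 8s + 20 to s^2 + 2ζωₙs + ωₙ²: ωₙ = √20 ≈ 4.472 rad/s and ζ = 8/(2·√20) ≈ 0.8944.
ζωₙ = 8/2 = 4, so t_s ≈ 4/(ζωₙ) = 4/4 = 1 s.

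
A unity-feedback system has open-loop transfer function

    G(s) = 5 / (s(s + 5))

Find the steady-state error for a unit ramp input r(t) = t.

G(s) has one pole at the origin.
This is a Type 1 system. Kv = lim_{s→0} s·G(s) = 5/5 = 1.
e_ss = 1/Kv = 1/(1) = 1.

e_ss = 1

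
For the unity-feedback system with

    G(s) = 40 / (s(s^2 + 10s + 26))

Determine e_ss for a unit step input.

G(s) has one pole at the origin.
This is a Type 1 system; for a step input the steady-state error is zero.

e_ss = 0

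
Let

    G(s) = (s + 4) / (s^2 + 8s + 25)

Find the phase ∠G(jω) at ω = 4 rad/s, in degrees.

At s = j4: numerator = 4 + j4, denominator = 9 + j32.
∠G = ∠num − ∠den = 45° − (74.291°) = -29.29°.

∠G(j4) ≈ -29.29°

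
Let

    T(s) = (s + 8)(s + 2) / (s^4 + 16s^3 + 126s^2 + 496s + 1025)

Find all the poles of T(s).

The poles are the roots of the denominator s^4 + 16s^3 + 126s^2 + 496s + 1025 = 0.
No real roots exist; factor into two real quadratics: (s^2 + 6s + 25)(s^2 + 10s + 41) = 0.
Each quadratic gives a conjugate pair via the quadratic formula.

s = -3 + 4j, -3 - 4j, -5 + 4j, -5 - 4j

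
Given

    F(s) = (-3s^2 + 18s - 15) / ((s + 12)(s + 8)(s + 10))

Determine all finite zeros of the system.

Set the numerator to zero: -3s^2 + 18s - 15 = 0, i.e. -3·(s^2 - 6s + 5) = 0.
Factoring: (s - 5)(s - 1) = 0.

s = 5, 1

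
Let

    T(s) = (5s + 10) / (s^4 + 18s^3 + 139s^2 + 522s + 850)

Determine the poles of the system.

s = -4 + 3j, -4 - 3j, -5 + 3j, -5 - 3j

The poles are the roots of the denominator s^4 + 18s^3 + 139s^2 + 522s + 850 = 0.
No real roots exist; factor into two real quadratics: (s^2 + 8s + 25)(s^2 + 10s + 34) = 0.
Each quadratic gives a conjugate pair via the quadratic formula.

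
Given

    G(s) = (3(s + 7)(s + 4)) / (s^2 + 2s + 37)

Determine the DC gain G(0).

G(0) = 84/37 ≈ 2.270

Set s = 0: G(0) = (84) / (37) = 84/37.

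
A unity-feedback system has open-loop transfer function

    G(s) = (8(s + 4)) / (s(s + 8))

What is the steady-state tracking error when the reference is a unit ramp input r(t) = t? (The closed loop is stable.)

G(s) has one pole at the origin.
This is a Type 1 system. Kv = lim_{s→0} s·G(s) = 32/8 = 4.
e_ss = 1/Kv = 1/(4) = 1/4 ≈ 0.2500.

e_ss = 0.2500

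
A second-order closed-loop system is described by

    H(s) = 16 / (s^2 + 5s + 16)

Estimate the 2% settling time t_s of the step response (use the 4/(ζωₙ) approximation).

Comparing s^2 + 5s + 16 to s^2 + 2ζωₙs + ωₙ²: ωₙ = 4 rad/s and ζ = 5/(2·4) = 0.625.
ζωₙ = 5/2 = 2.5, so t_s ≈ 4/(ζωₙ) = 4/2.5 = 1.600 s.

t_s ≈ 1.600 s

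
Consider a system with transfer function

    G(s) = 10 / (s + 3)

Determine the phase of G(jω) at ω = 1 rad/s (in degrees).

At s = j1: numerator = 10, denominator = 3 + j1.
∠G = ∠num − ∠den = 0° − (18.435°) = -18.43°.

∠G(j1) ≈ -18.43°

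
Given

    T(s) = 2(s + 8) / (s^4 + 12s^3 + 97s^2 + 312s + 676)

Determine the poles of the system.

The poles are the roots of the denominator s^4 + 12s^3 + 97s^2 + 312s + 676 = 0.
No real roots exist; factor into two real quadratics: (s^2 + 8s + 52)(s^2 + 4s + 13) = 0.
Each quadratic gives a conjugate pair via the quadratic formula.

s = -4 + 6j, -4 - 6j, -2 + 3j, -2 - 3j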